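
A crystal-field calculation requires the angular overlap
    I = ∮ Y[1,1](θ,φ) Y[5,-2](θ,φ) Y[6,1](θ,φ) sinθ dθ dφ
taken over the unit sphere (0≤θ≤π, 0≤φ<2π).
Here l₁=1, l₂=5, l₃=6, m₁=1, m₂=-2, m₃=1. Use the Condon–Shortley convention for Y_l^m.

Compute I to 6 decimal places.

-0.129207

Rules hold: Σm=0, L=12 even, 4≤6≤6.
N = 3·11·13 = 429
Δ = 0!·2!·10!/13! = 1/858
Racah Σ t=0..0: t=0:+1/14400 = 1/14400
⇒ 3j(1 5 6; 0 0 0)² = 6/143, sgn +1
Racah Σ t=0..0: t=0:+1/60480 = 1/60480
⇒ 3j(1 5 6; 1 -2 1)² = 5/429, sgn -1
4πI² = N·(3j₀)²·(3jₘ)² = 30/143
I = -1·√(0.20979/4π) = -0.12920749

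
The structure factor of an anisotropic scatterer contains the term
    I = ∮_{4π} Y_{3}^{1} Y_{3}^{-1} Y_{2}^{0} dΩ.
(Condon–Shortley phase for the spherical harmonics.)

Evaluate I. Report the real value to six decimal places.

-0.126157

Checks pass: Σm=0; 8 even; l₃=2∈[0,6].
(2·3+1)(2·3+1)(2·2+1) = 245
Δ: 4! 2! 2! / 9! → 1/3780
sum: t=1:−1/24 t=2:+1/4 t=3:−1/24 = 1/6
3j²(3 3 2; 0 0 0) = Δ·Π!·Σ² = 4/105  (sign +1)
sum: t=0:+1/96 t=1:−1/6 t=2:+1/16 = -3/32
3j²(3 3 2; 1 -1 0) = Δ·Π!·Σ² = 3/140  (sign -1)
combine: 4πI² = 245·4/105·3/140 = 1/5
take √, sign -1: I = -0.12615663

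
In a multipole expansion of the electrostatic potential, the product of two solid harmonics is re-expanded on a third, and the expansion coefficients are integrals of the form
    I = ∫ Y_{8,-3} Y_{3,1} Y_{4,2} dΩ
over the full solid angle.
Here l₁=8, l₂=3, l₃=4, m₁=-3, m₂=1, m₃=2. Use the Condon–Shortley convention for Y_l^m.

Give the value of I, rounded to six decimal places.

0.000000

l₃=4 ∉ [5,11] — triangle fails ⇒ I = 0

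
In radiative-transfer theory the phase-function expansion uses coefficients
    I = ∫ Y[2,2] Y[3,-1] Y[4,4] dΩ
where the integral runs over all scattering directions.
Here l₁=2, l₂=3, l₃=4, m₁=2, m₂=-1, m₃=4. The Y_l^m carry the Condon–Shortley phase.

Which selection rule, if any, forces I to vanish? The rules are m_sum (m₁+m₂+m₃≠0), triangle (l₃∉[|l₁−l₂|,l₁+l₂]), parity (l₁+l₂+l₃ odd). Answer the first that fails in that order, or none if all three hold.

azimuthal sum: 2 − 1 + 4 = 5  ✗
1 ≤ 4 ≤ 5 (triangle on l)
L = 2 + 3 + 4 = 9 (odd)

m_sum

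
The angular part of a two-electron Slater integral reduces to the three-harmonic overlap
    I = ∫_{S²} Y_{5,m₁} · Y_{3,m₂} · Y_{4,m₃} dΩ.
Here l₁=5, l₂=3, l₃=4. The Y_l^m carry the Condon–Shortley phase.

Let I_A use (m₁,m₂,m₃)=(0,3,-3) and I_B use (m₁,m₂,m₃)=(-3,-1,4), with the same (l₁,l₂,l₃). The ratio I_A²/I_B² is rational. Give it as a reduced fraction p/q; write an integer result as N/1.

Same 5,3,4: normalisation and zero-m 3j drop out of the ratio.
A: Δ: 4! 6! 2! / 13! → 1/180180; sum: t=4:+1/5760 = 1/5760; 3j²(5 3 4; 0 3 -3) = Δ·Π!·Σ² = 5/572  (sign -1)
B: Δ: 4! 6! 2! / 13! → 1/180180; sum: t=2:+1/5760 = 1/5760; 3j²(5 3 4; -3 -1 4) = Δ·Π!·Σ² = 56/2145  (sign +1)
I_A²/I_B² = (5/572)/(56/2145) = 75/224

75/224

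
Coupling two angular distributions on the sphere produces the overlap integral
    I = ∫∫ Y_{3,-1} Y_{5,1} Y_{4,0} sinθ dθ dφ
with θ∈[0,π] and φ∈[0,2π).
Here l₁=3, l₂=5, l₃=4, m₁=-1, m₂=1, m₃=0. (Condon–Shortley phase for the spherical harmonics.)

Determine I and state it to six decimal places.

-0.086020

Checks pass: Σm=0; 12 even; l₃=4∈[2,8].
(2·3+1)(2·5+1)(2·4+1) = 693
Δ: 4! 2! 6! / 13! → 1/180180
sum: t=1:−1/576 t=2:+1/144 t=3:−1/576 = 1/288
3j²(3 5 4; 0 0 0) = Δ·Π!·Σ² = 20/1001  (sign +1)
sum: t=2:+1/384 t=3:−1/216 t=4:+1/2304 = -11/6912
3j²(3 5 4; -1 1 0) = Δ·Π!·Σ² = 11/1638  (sign -1)
combine: 4πI² = 693·20/1001·11/1638 = 110/1183
take √, sign -1: I = -0.08601992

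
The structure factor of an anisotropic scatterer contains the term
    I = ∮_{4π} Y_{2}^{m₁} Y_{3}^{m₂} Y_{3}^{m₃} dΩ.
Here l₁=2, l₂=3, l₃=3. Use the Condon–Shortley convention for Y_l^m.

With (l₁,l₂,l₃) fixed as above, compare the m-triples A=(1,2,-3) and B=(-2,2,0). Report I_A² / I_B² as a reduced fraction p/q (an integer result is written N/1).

l's match ⇒ only the (l;m) 3-j factors differ between A and B.
A: triangle coeff Δ(2,3,3) = 1/3780; Σ_t [1,1]: t=1:−1/48 = -1/48; (3j)²=5/84 [(2 3 3; 1 2 -3)], sign=-1
B: triangle coeff Δ(2,3,3) = 1/3780; Σ_t [2,2]: t=2:+1/24 = 1/24; (3j)²=1/21 [(2 3 3; -2 2 0)], sign=-1
I_A²/I_B² = (5/84)/(1/21) = 5/4

5/4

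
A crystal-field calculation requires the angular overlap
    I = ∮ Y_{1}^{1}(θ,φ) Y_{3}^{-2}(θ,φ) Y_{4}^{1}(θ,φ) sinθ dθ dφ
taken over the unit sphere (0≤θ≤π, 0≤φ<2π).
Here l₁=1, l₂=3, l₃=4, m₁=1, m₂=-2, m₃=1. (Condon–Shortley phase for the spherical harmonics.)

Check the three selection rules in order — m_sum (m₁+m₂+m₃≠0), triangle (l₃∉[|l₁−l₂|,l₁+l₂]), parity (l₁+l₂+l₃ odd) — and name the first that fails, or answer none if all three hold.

none

m₁+m₂+m₃ = 1 − 2 + 1 = 0  ✓
triangle: |1−3|=2 ≤ l₃=4 ≤ 1+3=4  ✓
parity: l₁+l₂+l₃ = 8 is even  ✓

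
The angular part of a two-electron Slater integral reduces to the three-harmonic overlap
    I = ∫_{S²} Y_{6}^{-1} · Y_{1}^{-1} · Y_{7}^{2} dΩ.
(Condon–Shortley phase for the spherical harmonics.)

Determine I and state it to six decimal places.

0.209937

m-sum 0 ✓  L=14 even ✓  5≤7≤7 ✓
Π(2lᵢ+1) = 13×3×15 = 585
triangle coeff Δ(6,1,7) = 1/1365
Σ_t [0,0]: t=0:+1/518400 = 1/518400
(3j)²=7/195 [(6 1 7; 0 0 0)], sign=-1
Σ_t [0,0]: t=0:+1/1209600 = 1/1209600
(3j)²=12/455 [(6 1 7; -1 -1 2)], sign=-1
⇒ 4πI² = 36/65
I = (+1)√(36/65/(4π)) = 0.20993732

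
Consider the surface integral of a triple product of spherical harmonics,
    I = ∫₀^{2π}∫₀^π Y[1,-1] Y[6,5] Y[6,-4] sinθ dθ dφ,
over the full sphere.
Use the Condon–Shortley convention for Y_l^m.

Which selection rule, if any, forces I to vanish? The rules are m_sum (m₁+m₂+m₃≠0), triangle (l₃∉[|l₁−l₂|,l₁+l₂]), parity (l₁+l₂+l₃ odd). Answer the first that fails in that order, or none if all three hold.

parity

m₁+m₂+m₃ = -1 + 5 − 4 = 0  ✓
triangle: |1−6|=5 ≤ l₃=6 ≤ 1+6=7  ✓
parity: l₁+l₂+l₃ = 13 is odd  ✗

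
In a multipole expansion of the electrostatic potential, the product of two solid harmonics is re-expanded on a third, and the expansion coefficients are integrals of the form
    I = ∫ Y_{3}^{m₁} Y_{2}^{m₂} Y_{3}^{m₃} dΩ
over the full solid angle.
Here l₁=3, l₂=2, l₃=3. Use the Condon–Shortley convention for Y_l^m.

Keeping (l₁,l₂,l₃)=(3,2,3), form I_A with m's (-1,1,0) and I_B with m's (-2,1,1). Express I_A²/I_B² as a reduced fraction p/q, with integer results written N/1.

2/15

Same 3,2,3: normalisation and zero-m 3j drop out of the ratio.
A: Δ: 2! 4! 2! / 9! → 1/3780; sum: t=1:−1/12 t=2:+1/8 = 1/24; 3j²(3 2 3; -1 1 0) = Δ·Π!·Σ² = 1/210  (sign -1)
B: Δ: 2! 4! 2! / 9! → 1/3780; sum: t=1:−1/48 t=2:+1/12 = 1/16; 3j²(3 2 3; -2 1 1) = Δ·Π!·Σ² = 1/28  (sign +1)
I_A²/I_B² = (1/210)/(1/28) = 2/15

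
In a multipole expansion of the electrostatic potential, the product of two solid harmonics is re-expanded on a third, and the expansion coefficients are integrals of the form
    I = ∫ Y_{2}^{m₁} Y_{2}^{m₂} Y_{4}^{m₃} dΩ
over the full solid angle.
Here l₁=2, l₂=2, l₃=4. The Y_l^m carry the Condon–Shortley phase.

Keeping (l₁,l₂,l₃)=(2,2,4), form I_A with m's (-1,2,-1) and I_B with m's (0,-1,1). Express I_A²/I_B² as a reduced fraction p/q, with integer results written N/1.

l's match ⇒ only the (l;m) 3-j factors differ between A and B.
A: triangle coeff Δ(2,2,4) = 1/630; Σ_t [0,0]: t=0:+1/144 = 1/144; (3j)²=1/126 [(2 2 4; -1 2 -1)], sign=-1
B: triangle coeff Δ(2,2,4) = 1/630; Σ_t [0,0]: t=0:+1/24 = 1/24; (3j)²=1/21 [(2 2 4; 0 -1 1)], sign=-1
I_A²/I_B² = (1/126)/(1/21) = 1/6

1/6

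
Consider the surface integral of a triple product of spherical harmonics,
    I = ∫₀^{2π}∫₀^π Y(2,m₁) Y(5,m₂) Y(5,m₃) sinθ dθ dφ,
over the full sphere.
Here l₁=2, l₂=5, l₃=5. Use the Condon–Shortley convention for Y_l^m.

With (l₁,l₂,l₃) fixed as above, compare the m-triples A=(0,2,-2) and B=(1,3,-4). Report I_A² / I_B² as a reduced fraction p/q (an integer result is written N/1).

12/49

Shared (l₁,l₂,l₃)=(2,5,5): N and (l;000)² cancel in I_A²/I_B².
A: Δ = 2!·2!·8!/13! = 1/38610; Racah Σ t=0..2: t=0:+1/20160 t=1:−1/1440 t=2:+1/2880 = -1/3360; ⇒ 3j(2 5 5; 0 2 -2)² = 6/715, sgn +1
B: Δ = 2!·2!·8!/13! = 1/38610; Racah Σ t=0..1: t=0:+1/80640 t=1:−1/10080 = -1/11520; ⇒ 3j(2 5 5; 1 3 -4)² = 49/1430, sgn +1
I_A²/I_B² = (6/715)/(49/1430) = 12/49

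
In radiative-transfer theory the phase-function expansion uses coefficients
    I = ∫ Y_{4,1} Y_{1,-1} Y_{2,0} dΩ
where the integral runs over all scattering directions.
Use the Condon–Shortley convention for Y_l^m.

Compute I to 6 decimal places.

0.000000

triangle: need 3≤l₃≤5, have 2; I=0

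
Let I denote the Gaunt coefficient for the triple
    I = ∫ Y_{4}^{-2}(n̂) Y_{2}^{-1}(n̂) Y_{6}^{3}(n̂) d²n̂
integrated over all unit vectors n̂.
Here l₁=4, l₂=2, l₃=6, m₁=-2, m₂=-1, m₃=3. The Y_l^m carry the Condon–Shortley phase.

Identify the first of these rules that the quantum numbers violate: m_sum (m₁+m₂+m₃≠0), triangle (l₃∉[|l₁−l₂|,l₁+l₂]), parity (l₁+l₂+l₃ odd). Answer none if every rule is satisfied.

m₁+m₂+m₃ = -2 − 1 + 3 = 0  ✓
triangle: |4−2|=2 ≤ l₃=6 ≤ 4+2=6  ✓
parity: l₁+l₂+l₃ = 12 is even  ✓

none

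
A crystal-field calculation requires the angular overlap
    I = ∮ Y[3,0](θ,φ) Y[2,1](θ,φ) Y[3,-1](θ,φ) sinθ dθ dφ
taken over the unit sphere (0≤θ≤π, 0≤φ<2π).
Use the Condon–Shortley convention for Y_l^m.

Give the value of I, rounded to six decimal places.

-0.059471

m-sum 0 ✓  L=8 even ✓  1≤3≤5 ✓
Π(2lᵢ+1) = 7×5×7 = 245
triangle coeff Δ(3,2,3) = 1/3780
Σ_t [0,2]: t=0:+1/24 t=1:−1/4 t=2:+1/24 = -1/6
(3j)²=4/105 [(3 2 3; 0 0 0)], sign=+1
Σ_t [1,2]: t=1:−1/8 t=2:+1/12 = -1/24
(3j)²=1/210 [(3 2 3; 0 1 -1)], sign=-1
⇒ 4πI² = 2/45
I = (-1)√(2/45/(4π)) = -0.05947080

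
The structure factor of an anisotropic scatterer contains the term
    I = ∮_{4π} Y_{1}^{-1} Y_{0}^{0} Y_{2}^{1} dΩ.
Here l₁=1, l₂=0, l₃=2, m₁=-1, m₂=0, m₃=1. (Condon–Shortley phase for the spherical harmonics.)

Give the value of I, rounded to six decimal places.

triangle: need 1≤l₃≤1, have 2; I=0

0.000000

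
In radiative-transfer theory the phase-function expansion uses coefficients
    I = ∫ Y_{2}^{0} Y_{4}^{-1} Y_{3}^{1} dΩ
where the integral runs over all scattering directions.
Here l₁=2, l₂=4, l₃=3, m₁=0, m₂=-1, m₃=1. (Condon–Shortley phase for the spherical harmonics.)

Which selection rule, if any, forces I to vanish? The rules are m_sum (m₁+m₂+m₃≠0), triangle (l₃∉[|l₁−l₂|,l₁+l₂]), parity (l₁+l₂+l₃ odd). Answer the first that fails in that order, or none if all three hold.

parity

m₁+m₂+m₃ = 0 − 1 + 1 = 0  ✓
triangle: |2−4|=2 ≤ l₃=3 ≤ 2+4=6  ✓
parity: l₁+l₂+l₃ = 9 is odd  ✗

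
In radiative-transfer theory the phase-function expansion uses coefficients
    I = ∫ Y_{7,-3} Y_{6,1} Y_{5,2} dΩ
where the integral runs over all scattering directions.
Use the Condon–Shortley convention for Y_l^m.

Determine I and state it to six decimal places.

Checks pass: Σm=0; 18 even; l₃=5∈[1,13].
(2·7+1)(2·6+1)(2·5+1) = 2145
Δ: 8! 6! 4! / 19! → 1/174594420
sum: t=2:+1/4147200 t=3:−1/207360 t=4:+1/82944 t=5:−1/207360 t=6:+1/4147200 = 1/345600
3j²(7 6 5; 0 0 0) = Δ·Π!·Σ² = 420/46189  (sign -1)
sum: t=4:+1/2488320 t=5:−1/345600 t=6:+1/414720 t=7:−1/4354560 = -1/3225600
3j²(7 6 5; -3 1 2) = Δ·Π!·Σ² = 81/92378  (sign +1)
combine: 4πI² = 2145·420/46189·81/92378 = 255150/14919047
take √, sign -1: I = -0.03689116

-0.036891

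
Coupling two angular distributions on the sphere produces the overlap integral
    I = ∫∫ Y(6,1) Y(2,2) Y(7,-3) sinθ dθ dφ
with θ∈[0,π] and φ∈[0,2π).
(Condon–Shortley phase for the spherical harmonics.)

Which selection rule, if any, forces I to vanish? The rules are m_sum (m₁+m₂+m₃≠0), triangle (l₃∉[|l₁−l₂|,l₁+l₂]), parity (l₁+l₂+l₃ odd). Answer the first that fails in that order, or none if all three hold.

parity

azimuthal sum: 1 + 2 − 3 = 0  ✓
4 ≤ 7 ≤ 8 (triangle on l)  ✓
L = 6 + 2 + 7 = 15 (odd)  ✗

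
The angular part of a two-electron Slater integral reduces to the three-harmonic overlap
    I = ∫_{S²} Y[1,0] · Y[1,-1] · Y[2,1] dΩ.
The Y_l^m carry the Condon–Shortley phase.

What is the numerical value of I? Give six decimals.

-0.218510

Rules hold: Σm=0, L=4 even, 0≤2≤2.
N = 3·3·5 = 45
Δ = 0!·2!·2!/5! = 1/30
Racah Σ t=0..0: t=0:+1/1 = 1/1
⇒ 3j(1 1 2; 0 0 0)² = 2/15, sgn +1
Racah Σ t=0..0: t=0:+1/2 = 1/2
⇒ 3j(1 1 2; 0 -1 1)² = 1/10, sgn -1
4πI² = N·(3j₀)²·(3jₘ)² = 3/5
I = -1·√(0.6/4π) = -0.21850969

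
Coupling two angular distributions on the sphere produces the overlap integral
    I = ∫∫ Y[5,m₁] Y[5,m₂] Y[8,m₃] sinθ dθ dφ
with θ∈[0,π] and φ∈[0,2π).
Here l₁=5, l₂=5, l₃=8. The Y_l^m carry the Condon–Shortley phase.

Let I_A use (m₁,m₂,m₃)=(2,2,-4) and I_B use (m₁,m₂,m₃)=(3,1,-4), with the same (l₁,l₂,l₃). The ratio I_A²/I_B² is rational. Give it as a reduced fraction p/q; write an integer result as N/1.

Shared (l₁,l₂,l₃)=(5,5,8): N and (l;000)² cancel in I_A²/I_B².
A: Δ = 2!·8!·8!/19! = 1/37413090; Racah Σ t=0..2: t=0:+1/7257600 t=1:−1/2073600 t=2:+1/7257600 = -1/4838400; ⇒ 3j(5 5 8; 2 2 -4)² = 252/20995, sgn -1
B: Δ = 2!·8!·8!/19! = 1/37413090; Racah Σ t=0..2: t=0:+1/4147200 t=1:−1/3628800 t=2:+1/46448640 = -1/77414400; ⇒ 3j(5 5 8; 3 1 -4)² = 3/41990, sgn -1
I_A²/I_B² = (252/20995)/(3/41990) = 168/1

168/1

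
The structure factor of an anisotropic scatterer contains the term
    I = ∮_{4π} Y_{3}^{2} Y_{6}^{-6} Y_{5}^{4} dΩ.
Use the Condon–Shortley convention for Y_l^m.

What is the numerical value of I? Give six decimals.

0.207001

m-sum 0 ✓  L=14 even ✓  3≤5≤9 ✓
Π(2lᵢ+1) = 7×13×11 = 1001
triangle coeff Δ(3,6,5) = 1/675675
Σ_t [1,3]: t=1:−1/8640 t=2:+1/2304 t=3:−1/8640 = 7/34560
(3j)²=7/429 [(3 6 5; 0 0 0)], sign=-1
Σ_t [0,0]: t=0:+1/967680 = 1/967680
(3j)²=3/91 [(3 6 5; 2 -6 4)], sign=-1
⇒ 4πI² = 7/13
I = (+1)√(7/13/(4π)) = 0.20700098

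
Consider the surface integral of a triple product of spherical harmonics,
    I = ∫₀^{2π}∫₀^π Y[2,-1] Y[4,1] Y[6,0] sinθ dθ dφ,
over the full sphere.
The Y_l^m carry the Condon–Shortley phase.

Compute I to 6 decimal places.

0.174223

Checks pass: Σm=0; 12 even; l₃=6∈[2,6].
(2·2+1)(2·4+1)(2·6+1) = 585
Δ: 0! 4! 8! / 13! → 1/6435
sum: t=0:+1/2304 = 1/2304
3j²(2 4 6; 0 0 0) = Δ·Π!·Σ² = 5/143  (sign +1)
sum: t=0:+1/4320 = 1/4320
3j²(2 4 6; -1 1 0) = Δ·Π!·Σ² = 8/429  (sign +1)
combine: 4πI² = 585·5/143·8/429 = 600/1573
take √, sign +1: I = 0.17422334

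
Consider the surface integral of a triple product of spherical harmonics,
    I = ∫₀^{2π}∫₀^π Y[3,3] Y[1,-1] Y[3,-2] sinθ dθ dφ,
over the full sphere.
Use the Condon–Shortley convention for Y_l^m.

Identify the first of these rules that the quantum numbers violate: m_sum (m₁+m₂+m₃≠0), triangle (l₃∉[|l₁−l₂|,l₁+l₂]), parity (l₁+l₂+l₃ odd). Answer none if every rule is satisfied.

azimuthal sum: 3 − 1 − 2 = 0  ✓
2 ≤ 3 ≤ 4 (triangle on l)  ✓
L = 3 + 1 + 3 = 7 (odd)  ✗

parity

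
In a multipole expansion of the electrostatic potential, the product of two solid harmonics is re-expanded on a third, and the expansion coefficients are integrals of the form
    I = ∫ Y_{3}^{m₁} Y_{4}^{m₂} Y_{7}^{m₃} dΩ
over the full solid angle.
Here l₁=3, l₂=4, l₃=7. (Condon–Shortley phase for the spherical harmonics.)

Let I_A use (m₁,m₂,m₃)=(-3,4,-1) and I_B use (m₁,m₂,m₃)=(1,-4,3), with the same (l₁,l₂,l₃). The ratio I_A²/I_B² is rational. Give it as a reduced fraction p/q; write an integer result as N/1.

1/45

Shared (l₁,l₂,l₃)=(3,4,7): N and (l;000)² cancel in I_A²/I_B².
A: Δ = 0!·6!·8!/15! = 1/45045; Racah Σ t=0..0: t=0:+1/29030400 = 1/29030400; ⇒ 3j(3 4 7; -3 4 -1)² = 1/45045, sgn +1
B: Δ = 0!·6!·8!/15! = 1/45045; Racah Σ t=0..0: t=0:+1/1935360 = 1/1935360; ⇒ 3j(3 4 7; 1 -4 3)² = 1/1001, sgn +1
I_A²/I_B² = (1/45045)/(1/1001) = 1/45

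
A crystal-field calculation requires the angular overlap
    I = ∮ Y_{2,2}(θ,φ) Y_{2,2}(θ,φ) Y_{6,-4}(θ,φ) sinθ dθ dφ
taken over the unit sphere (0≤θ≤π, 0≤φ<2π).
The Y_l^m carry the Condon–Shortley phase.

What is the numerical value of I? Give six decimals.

0.000000

triangle: need 0≤l₃≤4, have 6; I=0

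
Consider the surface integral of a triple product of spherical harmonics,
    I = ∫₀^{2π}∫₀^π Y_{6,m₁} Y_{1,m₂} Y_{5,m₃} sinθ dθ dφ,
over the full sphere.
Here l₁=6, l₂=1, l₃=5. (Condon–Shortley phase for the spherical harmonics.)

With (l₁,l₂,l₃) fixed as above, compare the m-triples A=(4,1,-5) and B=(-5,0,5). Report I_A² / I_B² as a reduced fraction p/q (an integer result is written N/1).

1/11

Same 6,1,5: normalisation and zero-m 3j drop out of the ratio.
A: Δ: 2! 10! 0! / 13! → 1/858; sum: t=2:+1/7257600 = 1/7257600; 3j²(6 1 5; 4 1 -5) = Δ·Π!·Σ² = 1/858  (sign +1)
B: Δ: 2! 10! 0! / 13! → 1/858; sum: t=1:−1/3628800 = -1/3628800; 3j²(6 1 5; -5 0 5) = Δ·Π!·Σ² = 1/78  (sign -1)
I_A²/I_B² = (1/858)/(1/78) = 1/11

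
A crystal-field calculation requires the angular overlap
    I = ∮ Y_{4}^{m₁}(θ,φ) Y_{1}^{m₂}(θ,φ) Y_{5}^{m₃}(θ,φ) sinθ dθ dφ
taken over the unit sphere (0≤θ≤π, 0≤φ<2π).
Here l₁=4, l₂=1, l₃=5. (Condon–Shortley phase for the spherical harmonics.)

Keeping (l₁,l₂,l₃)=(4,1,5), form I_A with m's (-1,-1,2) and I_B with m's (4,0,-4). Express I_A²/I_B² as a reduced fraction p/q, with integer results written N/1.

7/3

Same 4,1,5: normalisation and zero-m 3j drop out of the ratio.
A: Δ: 0! 8! 2! / 11! → 1/495; sum: t=0:+1/1440 = 1/1440; 3j²(4 1 5; -1 -1 2) = Δ·Π!·Σ² = 7/165  (sign -1)
B: Δ: 0! 8! 2! / 11! → 1/495; sum: t=0:+1/40320 = 1/40320; 3j²(4 1 5; 4 0 -4) = Δ·Π!·Σ² = 1/55  (sign -1)
I_A²/I_B² = (7/165)/(1/55) = 7/3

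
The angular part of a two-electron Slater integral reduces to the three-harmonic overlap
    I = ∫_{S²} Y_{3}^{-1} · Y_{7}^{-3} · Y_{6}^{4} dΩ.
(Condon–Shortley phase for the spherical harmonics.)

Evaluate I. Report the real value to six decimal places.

0.163772

m-sum 0 ✓  L=16 even ✓  4≤6≤10 ✓
Π(2lᵢ+1) = 7×15×13 = 1365
triangle coeff Δ(3,7,6) = 1/2042040
Σ_t [1,3]: t=1:−1/207360 t=2:+1/57600 t=3:−1/207360 = 1/129600
(3j)²=168/12155 [(3 7 6; 0 0 0)], sign=+1
Σ_t [2,4]: t=2:+1/645120 t=3:−1/2177280 t=4:+1/174182400 = 191/174182400
(3j)²=36481/2042040 [(3 7 6; -1 -3 4)], sign=+1
⇒ 4πI² = 766101/2272985
I = (+1)√(766101/2272985/(4π)) = 0.16377205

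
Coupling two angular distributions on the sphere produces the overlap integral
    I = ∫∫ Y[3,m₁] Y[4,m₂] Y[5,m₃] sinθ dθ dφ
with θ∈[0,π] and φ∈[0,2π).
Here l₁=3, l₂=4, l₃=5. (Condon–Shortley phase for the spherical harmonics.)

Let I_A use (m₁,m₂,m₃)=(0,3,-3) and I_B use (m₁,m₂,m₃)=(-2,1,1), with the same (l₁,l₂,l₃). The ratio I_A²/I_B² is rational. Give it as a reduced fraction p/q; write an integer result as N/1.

1764/3125

Shared (l₁,l₂,l₃)=(3,4,5): N and (l;000)² cancel in I_A²/I_B².
A: Δ = 2!·4!·6!/13! = 1/180180; Racah Σ t=1..2: t=1:−1/2880 t=2:+1/1440 = 1/2880; ⇒ 3j(3 4 5; 0 3 -3)² = 7/715, sgn +1
B: Δ = 2!·4!·6!/13! = 1/180180; Racah Σ t=1..2: t=1:−1/1152 t=2:+1/432 = 5/3456; ⇒ 3j(3 4 5; -2 1 1)² = 625/36036, sgn +1
I_A²/I_B² = (7/715)/(625/36036) = 1764/3125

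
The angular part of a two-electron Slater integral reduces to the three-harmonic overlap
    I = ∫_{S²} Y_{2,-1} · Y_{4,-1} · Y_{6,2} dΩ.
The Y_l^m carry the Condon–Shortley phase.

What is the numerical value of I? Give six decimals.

0.238034

m-sum 0 ✓  L=12 even ✓  2≤6≤6 ✓
Π(2lᵢ+1) = 5×9×13 = 585
triangle coeff Δ(2,4,6) = 1/6435
Σ_t [0,0]: t=0:+1/2304 = 1/2304
(3j)²=5/143 [(2 4 6; 0 0 0)], sign=+1
Σ_t [0,0]: t=0:+1/4320 = 1/4320
(3j)²=224/6435 [(2 4 6; -1 -1 2)], sign=+1
⇒ 4πI² = 1120/1573
I = (+1)√(1120/1573/(4π)) = 0.23803440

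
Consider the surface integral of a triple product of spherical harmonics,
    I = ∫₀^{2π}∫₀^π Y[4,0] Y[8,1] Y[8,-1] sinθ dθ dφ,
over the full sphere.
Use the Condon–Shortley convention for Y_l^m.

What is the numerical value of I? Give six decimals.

Checks pass: Σm=0; 20 even; l₃=8∈[4,12].
(2·4+1)(2·8+1)(2·8+1) = 2601
Δ: 4! 4! 12! / 21! → 1/185175900
sum: t=0:+1/557383680 t=1:−1/21772800 t=2:+1/8294400 t=3:−1/21772800 t=4:+1/557383680 = 1/30965760
3j²(4 8 8; 0 0 0) = Δ·Π!·Σ² = 36/4199  (sign +1)
sum: t=0:+1/1254113280 t=1:−1/34836480 t=2:+1/9676800 t=3:−1/18662400 t=4:+1/348364800 = 31/1254113280
3j²(4 8 8; 0 1 -1) = Δ·Π!·Σ² = 961/151164  (sign -1)
combine: 4πI² = 2601·36/4199·961/151164 = 8649/61009
take √, sign -1: I = -0.10621383

-0.106214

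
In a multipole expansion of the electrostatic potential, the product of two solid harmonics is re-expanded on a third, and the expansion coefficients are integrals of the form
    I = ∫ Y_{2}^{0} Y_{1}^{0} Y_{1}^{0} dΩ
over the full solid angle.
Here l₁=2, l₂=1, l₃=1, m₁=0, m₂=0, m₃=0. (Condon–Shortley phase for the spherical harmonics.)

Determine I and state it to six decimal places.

0.252313

Rules hold: Σm=0, L=4 even, 1≤1≤3.
N = 5·3·3 = 45
Δ = 2!·2!·0!/5! = 1/30
Racah Σ t=1..1: t=1:−1/1 = -1/1
⇒ 3j(2 1 1; 0 0 0)² = 2/15, sgn +1
(m-triple is (0,0,0) — same symbol as above.)
4πI² = N·(3j₀)²·(3jₘ)² = 4/5
I = +1·√(0.8/4π) = 0.25231325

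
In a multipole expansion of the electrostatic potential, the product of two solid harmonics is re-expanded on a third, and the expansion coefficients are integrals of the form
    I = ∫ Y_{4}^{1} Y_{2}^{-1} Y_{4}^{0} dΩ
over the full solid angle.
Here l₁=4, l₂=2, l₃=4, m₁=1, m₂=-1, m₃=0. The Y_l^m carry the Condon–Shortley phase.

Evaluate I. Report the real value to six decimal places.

-0.044869

Checks pass: Σm=0; 10 even; l₃=4∈[2,6].
(2·4+1)(2·2+1)(2·4+1) = 405
Δ: 2! 6! 2! / 11! → 1/13860
sum: t=0:+1/192 t=1:−1/36 t=2:+1/192 = -5/288
3j²(4 2 4; 0 0 0) = Δ·Π!·Σ² = 20/693  (sign -1)
sum: t=0:+1/72 t=1:−1/96 = 1/288
3j²(4 2 4; 1 -1 0) = Δ·Π!·Σ² = 1/462  (sign +1)
combine: 4πI² = 405·20/693·1/462 = 150/5929
take √, sign -1: I = -0.04486937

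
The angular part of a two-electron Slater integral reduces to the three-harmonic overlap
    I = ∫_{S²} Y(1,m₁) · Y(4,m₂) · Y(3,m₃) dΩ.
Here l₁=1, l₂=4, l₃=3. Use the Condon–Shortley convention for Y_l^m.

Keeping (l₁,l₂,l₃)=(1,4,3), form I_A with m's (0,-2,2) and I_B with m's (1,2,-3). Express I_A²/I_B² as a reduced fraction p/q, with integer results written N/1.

Same 1,4,3: normalisation and zero-m 3j drop out of the ratio.
A: Δ: 2! 0! 6! / 9! → 1/252; sum: t=1:−1/120 = -1/120; 3j²(1 4 3; 0 -2 2) = Δ·Π!·Σ² = 1/21  (sign +1)
B: Δ: 2! 0! 6! / 9! → 1/252; sum: t=0:+1/1440 = 1/1440; 3j²(1 4 3; 1 2 -3) = Δ·Π!·Σ² = 1/252  (sign +1)
I_A²/I_B² = (1/21)/(1/252) = 12/1

12/1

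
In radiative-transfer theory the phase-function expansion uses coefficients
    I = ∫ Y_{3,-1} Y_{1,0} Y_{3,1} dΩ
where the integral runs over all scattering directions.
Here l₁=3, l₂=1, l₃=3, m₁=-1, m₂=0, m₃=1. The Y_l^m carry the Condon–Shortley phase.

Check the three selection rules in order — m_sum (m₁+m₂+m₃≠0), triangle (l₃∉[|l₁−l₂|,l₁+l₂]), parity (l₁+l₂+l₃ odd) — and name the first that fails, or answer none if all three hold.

parity

Σmᵢ = 0  ✓
l₃∈[|l₁−l₂|,l₁+l₂]=[2,4], have l₃=3  ✓
Σlᵢ = 7 ⇒ odd  ✗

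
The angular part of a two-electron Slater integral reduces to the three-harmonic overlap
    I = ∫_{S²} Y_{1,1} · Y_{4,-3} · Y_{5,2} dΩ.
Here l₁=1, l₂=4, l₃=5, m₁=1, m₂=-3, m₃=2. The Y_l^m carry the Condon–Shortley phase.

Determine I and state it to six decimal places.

Checks pass: Σm=0; 10 even; l₃=5∈[3,5].
(2·1+1)(2·4+1)(2·5+1) = 297
Δ: 0! 2! 8! / 11! → 1/495
sum: t=0:+1/576 = 1/576
3j²(1 4 5; 0 0 0) = Δ·Π!·Σ² = 5/99  (sign -1)
sum: t=0:+1/10080 = 1/10080
3j²(1 4 5; 1 -3 2) = Δ·Π!·Σ² = 1/165  (sign -1)
combine: 4πI² = 297·5/99·1/165 = 1/11
take √, sign +1: I = 0.08505478

0.085055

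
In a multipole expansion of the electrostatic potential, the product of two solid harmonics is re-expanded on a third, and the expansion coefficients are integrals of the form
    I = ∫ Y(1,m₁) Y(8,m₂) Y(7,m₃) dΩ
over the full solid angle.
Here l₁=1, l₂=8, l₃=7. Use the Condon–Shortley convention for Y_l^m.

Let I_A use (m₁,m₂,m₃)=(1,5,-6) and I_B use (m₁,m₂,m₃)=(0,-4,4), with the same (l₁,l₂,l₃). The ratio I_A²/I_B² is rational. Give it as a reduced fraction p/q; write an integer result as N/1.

Shared (l₁,l₂,l₃)=(1,8,7): N and (l;000)² cancel in I_A²/I_B².
A: Δ = 2!·0!·14!/17! = 1/2040; Racah Σ t=0..0: t=0:+1/12454041600 = 1/12454041600; ⇒ 3j(1 8 7; 1 5 -6)² = 1/680, sgn -1
B: Δ = 2!·0!·14!/17! = 1/2040; Racah Σ t=1..1: t=1:−1/239500800 = -1/239500800; ⇒ 3j(1 8 7; 0 -4 4)² = 2/85, sgn +1
I_A²/I_B² = (1/680)/(2/85) = 1/16

1/16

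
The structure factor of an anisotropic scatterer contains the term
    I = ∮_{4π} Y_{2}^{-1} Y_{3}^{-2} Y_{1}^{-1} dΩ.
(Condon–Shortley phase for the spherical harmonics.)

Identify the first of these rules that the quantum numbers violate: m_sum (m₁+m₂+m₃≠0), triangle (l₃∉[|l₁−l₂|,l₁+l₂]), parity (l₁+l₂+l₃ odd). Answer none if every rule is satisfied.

m_sum

azimuthal sum: -1 − 2 − 1 = -4  ✗
1 ≤ 1 ≤ 5 (triangle on l)
L = 2 + 3 + 1 = 6 (even)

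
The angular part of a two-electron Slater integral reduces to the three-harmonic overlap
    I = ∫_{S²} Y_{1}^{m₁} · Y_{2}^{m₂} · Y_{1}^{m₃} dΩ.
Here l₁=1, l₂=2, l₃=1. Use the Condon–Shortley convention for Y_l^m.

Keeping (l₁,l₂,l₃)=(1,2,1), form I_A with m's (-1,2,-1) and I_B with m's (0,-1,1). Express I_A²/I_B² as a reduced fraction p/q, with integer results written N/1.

Shared (l₁,l₂,l₃)=(1,2,1): N and (l;000)² cancel in I_A²/I_B².
A: Δ = 2!·0!·2!/5! = 1/30; Racah Σ t=2..2: t=2:+1/4 = 1/4; ⇒ 3j(1 2 1; -1 2 -1)² = 1/5, sgn +1
B: Δ = 2!·0!·2!/5! = 1/30; Racah Σ t=1..1: t=1:−1/2 = -1/2; ⇒ 3j(1 2 1; 0 -1 1)² = 1/10, sgn -1
I_A²/I_B² = (1/5)/(1/10) = 2/1

2/1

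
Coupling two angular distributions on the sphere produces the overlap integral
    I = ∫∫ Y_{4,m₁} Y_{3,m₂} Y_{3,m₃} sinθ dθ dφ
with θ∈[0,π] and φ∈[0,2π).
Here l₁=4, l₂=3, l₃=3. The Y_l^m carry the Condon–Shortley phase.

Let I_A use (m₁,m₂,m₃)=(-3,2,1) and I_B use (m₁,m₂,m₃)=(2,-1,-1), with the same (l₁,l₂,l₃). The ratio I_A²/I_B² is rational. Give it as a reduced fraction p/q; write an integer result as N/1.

7/20

l's match ⇒ only the (l;m) 3-j factors differ between A and B.
A: triangle coeff Δ(4,3,3) = 1/34650; Σ_t [3,4]: t=3:−1/288 t=4:+1/144 = 1/288; (3j)²=1/99 [(4 3 3; -3 2 1)], sign=+1
B: triangle coeff Δ(4,3,3) = 1/34650; Σ_t [0,2]: t=0:+1/192 t=1:−1/36 t=2:+1/192 = -5/288; (3j)²=20/693 [(4 3 3; 2 -1 -1)], sign=-1
I_A²/I_B² = (1/99)/(20/693) = 7/20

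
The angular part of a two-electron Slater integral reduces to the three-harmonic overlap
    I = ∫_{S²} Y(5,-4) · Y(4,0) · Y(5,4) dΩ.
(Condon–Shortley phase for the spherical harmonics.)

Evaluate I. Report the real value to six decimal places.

-0.130198

Checks pass: Σm=0; 14 even; l₃=5∈[1,9].
(2·5+1)(2·4+1)(2·5+1) = 1089
Δ: 4! 6! 4! / 15! → 1/3153150
sum: t=0:+1/69120 t=1:−1/1728 t=2:+1/576 t=3:−1/1728 t=4:+1/69120 = 7/11520
3j²(5 4 5; 0 0 0) = Δ·Π!·Σ² = 2/143  (sign -1)
sum: t=3:−1/25920 t=4:+1/69120 = -1/41472
3j²(5 4 5; -4 0 4) = Δ·Π!·Σ² = 2/143  (sign +1)
combine: 4πI² = 1089·2/143·2/143 = 36/169
take √, sign -1: I = -0.13019760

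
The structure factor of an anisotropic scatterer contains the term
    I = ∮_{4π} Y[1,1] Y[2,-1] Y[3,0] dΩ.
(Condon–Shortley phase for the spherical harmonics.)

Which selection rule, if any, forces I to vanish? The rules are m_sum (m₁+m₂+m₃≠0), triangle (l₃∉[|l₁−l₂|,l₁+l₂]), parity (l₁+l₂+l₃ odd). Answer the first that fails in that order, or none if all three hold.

m₁+m₂+m₃ = 1 − 1 + 0 = 0  ✓
triangle: |1−2|=1 ≤ l₃=3 ≤ 1+2=3  ✓
parity: l₁+l₂+l₃ = 6 is even  ✓

none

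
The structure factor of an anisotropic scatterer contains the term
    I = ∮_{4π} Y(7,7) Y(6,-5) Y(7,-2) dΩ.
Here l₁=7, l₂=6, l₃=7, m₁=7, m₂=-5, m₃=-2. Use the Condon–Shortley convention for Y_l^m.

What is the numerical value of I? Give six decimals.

Checks pass: Σm=0; 20 even; l₃=7∈[1,13].
(2·7+1)(2·6+1)(2·7+1) = 2925
Δ: 6! 8! 6! / 21! → 1/2444321880
sum: t=0:+1/2612736000 t=1:−1/20736000 t=2:+1/1658880 t=3:−1/746496 t=4:+1/1658880 t=5:−1/20736000 t=6:+1/2612736000 = -1/4354560
3j²(7 6 7; 0 0 0) = Δ·Π!·Σ² = 1000/138567  (sign +1)
sum: t=0:+1/3483648000 = 1/3483648000
3j²(7 6 7; 7 -5 -2) = Δ·Π!·Σ² = 33/6460  (sign -1)
combine: 4πI² = 2925·1000/138567·33/6460 = 11250/104329
take √, sign -1: I = -0.09263366

-0.092634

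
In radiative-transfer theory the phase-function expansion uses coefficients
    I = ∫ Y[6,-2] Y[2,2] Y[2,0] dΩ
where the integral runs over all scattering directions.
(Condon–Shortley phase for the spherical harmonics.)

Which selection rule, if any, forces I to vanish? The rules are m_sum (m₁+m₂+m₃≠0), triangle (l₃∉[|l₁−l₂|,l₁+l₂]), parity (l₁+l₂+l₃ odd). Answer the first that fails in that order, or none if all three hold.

triangle

azimuthal sum: -2 + 2 + 0 = 0  ✓
4 ≤ 2 ≤ 8 (triangle on l)  ✗
L = 6 + 2 + 2 = 10 (even)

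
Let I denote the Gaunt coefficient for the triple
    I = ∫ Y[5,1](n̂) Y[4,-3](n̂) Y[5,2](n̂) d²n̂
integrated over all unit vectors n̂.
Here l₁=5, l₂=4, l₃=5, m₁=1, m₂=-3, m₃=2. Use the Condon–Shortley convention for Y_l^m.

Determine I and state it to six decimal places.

-0.048522

m-sum 0 ✓  L=14 even ✓  1≤5≤9 ✓
Π(2lᵢ+1) = 11×9×11 = 1089
triangle coeff Δ(5,4,5) = 1/3153150
Σ_t [0,4]: t=0:+1/69120 t=1:−1/1728 t=2:+1/576 t=3:−1/1728 t=4:+1/69120 = 7/11520
(3j)²=2/143 [(5 4 5; 0 0 0)], sign=-1
Σ_t [0,1]: t=0:+1/6912 t=1:−1/5184 = -1/20736
(3j)²=5/2574 [(5 4 5; 1 -3 2)], sign=+1
⇒ 4πI² = 5/169
I = (-1)√(5/169/(4π)) = -0.04852178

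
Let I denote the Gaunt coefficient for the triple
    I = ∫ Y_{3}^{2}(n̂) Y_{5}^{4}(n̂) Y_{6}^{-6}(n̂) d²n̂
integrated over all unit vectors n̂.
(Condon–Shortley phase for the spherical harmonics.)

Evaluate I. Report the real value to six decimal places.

0.207001

Checks pass: Σm=0; 14 even; l₃=6∈[2,8].
(2·3+1)(2·5+1)(2·6+1) = 1001
Δ: 2! 4! 8! / 15! → 1/675675
sum: t=0:+1/8640 t=1:−1/2304 t=2:+1/8640 = -7/34560
3j²(3 5 6; 0 0 0) = Δ·Π!·Σ² = 7/429  (sign -1)
sum: t=1:−1/967680 = -1/967680
3j²(3 5 6; 2 4 -6) = Δ·Π!·Σ² = 3/91  (sign -1)
combine: 4πI² = 1001·7/429·3/91 = 7/13
take √, sign +1: I = 0.20700098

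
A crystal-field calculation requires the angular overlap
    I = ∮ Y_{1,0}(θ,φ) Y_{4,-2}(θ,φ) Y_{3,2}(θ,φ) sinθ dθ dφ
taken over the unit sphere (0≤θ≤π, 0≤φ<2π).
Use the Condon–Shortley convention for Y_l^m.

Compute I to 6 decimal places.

0.213244

m-sum 0 ✓  L=8 even ✓  3≤3≤5 ✓
Π(2lᵢ+1) = 3×9×7 = 189
triangle coeff Δ(1,4,3) = 1/252
Σ_t [1,1]: t=1:−1/36 = -1/36
(3j)²=4/63 [(1 4 3; 0 0 0)], sign=+1
Σ_t [1,1]: t=1:−1/120 = -1/120
(3j)²=1/21 [(1 4 3; 0 -2 2)], sign=+1
⇒ 4πI² = 4/7
I = (+1)√(4/7/(4π)) = 0.21324362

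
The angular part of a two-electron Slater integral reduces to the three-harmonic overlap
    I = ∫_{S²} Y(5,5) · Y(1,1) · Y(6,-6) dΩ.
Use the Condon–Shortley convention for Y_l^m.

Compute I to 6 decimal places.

m-sum 0 ✓  L=12 even ✓  4≤6≤6 ✓
Π(2lᵢ+1) = 11×3×13 = 429
triangle coeff Δ(5,1,6) = 1/858
Σ_t [0,0]: t=0:+1/14400 = 1/14400
(3j)²=6/143 [(5 1 6; 0 0 0)], sign=+1
Σ_t [0,0]: t=0:+1/7257600 = 1/7257600
(3j)²=1/13 [(5 1 6; 5 1 -6)], sign=+1
⇒ 4πI² = 18/13
I = (+1)√(18/13/(4π)) = 0.33194004

0.331940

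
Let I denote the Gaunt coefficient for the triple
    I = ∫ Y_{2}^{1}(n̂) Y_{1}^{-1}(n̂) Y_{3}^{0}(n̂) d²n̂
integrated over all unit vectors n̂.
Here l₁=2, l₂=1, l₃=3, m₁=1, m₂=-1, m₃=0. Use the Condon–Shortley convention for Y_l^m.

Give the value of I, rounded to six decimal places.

Checks pass: Σm=0; 6 even; l₃=3∈[1,3].
(2·2+1)(2·1+1)(2·3+1) = 105
Δ: 0! 4! 2! / 7! → 1/105
sum: t=0:+1/4 = 1/4
3j²(2 1 3; 0 0 0) = Δ·Π!·Σ² = 3/35  (sign -1)
sum: t=0:+1/12 = 1/12
3j²(2 1 3; 1 -1 0) = Δ·Π!·Σ² = 1/35  (sign -1)
combine: 4πI² = 105·3/35·1/35 = 9/35
take √, sign +1: I = 0.14304817

0.143048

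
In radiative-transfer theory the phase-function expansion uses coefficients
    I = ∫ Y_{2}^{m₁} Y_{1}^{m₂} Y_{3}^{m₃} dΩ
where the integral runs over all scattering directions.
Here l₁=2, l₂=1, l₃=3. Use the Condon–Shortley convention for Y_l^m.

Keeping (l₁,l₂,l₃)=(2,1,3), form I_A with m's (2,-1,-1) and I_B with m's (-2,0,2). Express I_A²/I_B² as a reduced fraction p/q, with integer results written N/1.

l's match ⇒ only the (l;m) 3-j factors differ between A and B.
A: triangle coeff Δ(2,1,3) = 1/105; Σ_t [0,0]: t=0:+1/48 = 1/48; (3j)²=1/105 [(2 1 3; 2 -1 -1)], sign=+1
B: triangle coeff Δ(2,1,3) = 1/105; Σ_t [0,0]: t=0:+1/24 = 1/24; (3j)²=1/21 [(2 1 3; -2 0 2)], sign=-1
I_A²/I_B² = (1/105)/(1/21) = 1/5

1/5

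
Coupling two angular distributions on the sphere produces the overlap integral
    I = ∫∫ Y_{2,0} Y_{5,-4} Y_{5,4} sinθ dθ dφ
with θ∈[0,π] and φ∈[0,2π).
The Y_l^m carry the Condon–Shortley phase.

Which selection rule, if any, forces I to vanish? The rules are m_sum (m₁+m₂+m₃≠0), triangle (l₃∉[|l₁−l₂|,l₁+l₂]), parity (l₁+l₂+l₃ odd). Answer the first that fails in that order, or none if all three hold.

none

azimuthal sum: 0 − 4 + 4 = 0  ✓
3 ≤ 5 ≤ 7 (triangle on l)  ✓
L = 2 + 5 + 5 = 12 (even)  ✓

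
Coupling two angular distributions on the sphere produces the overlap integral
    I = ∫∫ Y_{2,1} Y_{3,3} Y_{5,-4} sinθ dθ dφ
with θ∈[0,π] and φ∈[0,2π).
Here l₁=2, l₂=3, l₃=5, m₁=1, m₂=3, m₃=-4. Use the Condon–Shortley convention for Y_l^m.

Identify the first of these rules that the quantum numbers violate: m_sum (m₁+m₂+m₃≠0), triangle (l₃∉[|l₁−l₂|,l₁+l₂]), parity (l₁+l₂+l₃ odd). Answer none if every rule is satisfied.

Σmᵢ = 0  ✓
l₃∈[|l₁−l₂|,l₁+l₂]=[1,5], have l₃=5  ✓
Σlᵢ = 10 ⇒ even  ✓

none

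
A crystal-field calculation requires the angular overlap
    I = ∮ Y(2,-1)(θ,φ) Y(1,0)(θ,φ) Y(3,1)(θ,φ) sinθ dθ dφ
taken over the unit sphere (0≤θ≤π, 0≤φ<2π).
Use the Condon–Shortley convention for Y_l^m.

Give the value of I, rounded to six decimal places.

Checks pass: Σm=0; 6 even; l₃=3∈[1,3].
(2·2+1)(2·1+1)(2·3+1) = 105
Δ: 0! 4! 2! / 7! → 1/105
sum: t=0:+1/4 = 1/4
3j²(2 1 3; 0 0 0) = Δ·Π!·Σ² = 3/35  (sign -1)
sum: t=0:+1/6 = 1/6
3j²(2 1 3; -1 0 1) = Δ·Π!·Σ² = 8/105  (sign +1)
combine: 4πI² = 105·3/35·8/105 = 24/35
take √, sign -1: I = -0.23359668

-0.233597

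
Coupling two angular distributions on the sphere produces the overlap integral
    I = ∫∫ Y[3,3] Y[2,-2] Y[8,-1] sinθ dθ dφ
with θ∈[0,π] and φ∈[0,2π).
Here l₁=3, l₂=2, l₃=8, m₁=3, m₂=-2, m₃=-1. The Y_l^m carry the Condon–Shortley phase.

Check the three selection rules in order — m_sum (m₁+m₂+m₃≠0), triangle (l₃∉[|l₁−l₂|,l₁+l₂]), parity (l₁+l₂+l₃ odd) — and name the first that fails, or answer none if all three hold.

Σmᵢ = 0  ✓
l₃∈[|l₁−l₂|,l₁+l₂]=[1,5], have l₃=8  ✗
Σlᵢ = 13 ⇒ odd

triangle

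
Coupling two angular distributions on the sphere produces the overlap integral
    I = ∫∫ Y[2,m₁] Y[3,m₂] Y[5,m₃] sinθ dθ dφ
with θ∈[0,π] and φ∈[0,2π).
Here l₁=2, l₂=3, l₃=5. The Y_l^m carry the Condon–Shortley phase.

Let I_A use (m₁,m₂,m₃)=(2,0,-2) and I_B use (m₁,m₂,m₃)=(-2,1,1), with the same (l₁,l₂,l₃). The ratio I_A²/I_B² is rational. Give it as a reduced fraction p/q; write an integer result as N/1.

Shared (l₁,l₂,l₃)=(2,3,5): N and (l;000)² cancel in I_A²/I_B².
A: Δ = 0!·4!·6!/11! = 1/2310; Racah Σ t=0..0: t=0:+1/864 = 1/864; ⇒ 3j(2 3 5; 2 0 -2)² = 1/66, sgn -1
B: Δ = 0!·4!·6!/11! = 1/2310; Racah Σ t=0..0: t=0:+1/1152 = 1/1152; ⇒ 3j(2 3 5; -2 1 1)² = 1/154, sgn +1
I_A²/I_B² = (1/66)/(1/154) = 7/3

7/3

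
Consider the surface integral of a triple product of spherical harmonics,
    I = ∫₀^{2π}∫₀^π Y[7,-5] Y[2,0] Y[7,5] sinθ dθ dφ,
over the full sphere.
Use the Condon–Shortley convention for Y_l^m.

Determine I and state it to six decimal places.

Rules hold: Σm=0, L=16 even, 5≤7≤9.
N = 15·5·15 = 1125
Δ = 2!·12!·2!/17! = 1/185640
Racah Σ t=0..2: t=0:+1/2419200 t=1:−1/518400 t=2:+1/2419200 = -1/907200
⇒ 3j(7 2 7; 0 0 0)² = 56/3315, sgn +1
Racah Σ t=0..2: t=0:+1/1916006400 t=1:−1/39916800 t=2:+1/29030400 = 19/1916006400
⇒ 3j(7 2 7; -5 0 5)² = 361/185640, sgn +1
4πI² = N·(3j₀)²·(3jₘ)² = 1805/48841
I = +1·√(0.0369567/4π) = 0.05423022

0.054230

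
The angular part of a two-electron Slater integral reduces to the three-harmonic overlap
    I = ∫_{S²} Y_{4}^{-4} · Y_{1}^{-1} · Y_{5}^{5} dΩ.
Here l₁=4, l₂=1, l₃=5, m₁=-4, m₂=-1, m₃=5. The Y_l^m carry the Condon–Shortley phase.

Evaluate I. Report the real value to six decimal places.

Rules hold: Σm=0, L=10 even, 3≤5≤5.
N = 9·3·11 = 297
Δ = 0!·8!·2!/11! = 1/495
Racah Σ t=0..0: t=0:+1/576 = 1/576
⇒ 3j(4 1 5; 0 0 0)² = 5/99, sgn -1
Racah Σ t=0..0: t=0:+1/80640 = 1/80640
⇒ 3j(4 1 5; -4 -1 5)² = 1/11, sgn +1
4πI² = N·(3j₀)²·(3jₘ)² = 15/11
I = -1·√(1.36364/4π) = -0.32941575

-0.329416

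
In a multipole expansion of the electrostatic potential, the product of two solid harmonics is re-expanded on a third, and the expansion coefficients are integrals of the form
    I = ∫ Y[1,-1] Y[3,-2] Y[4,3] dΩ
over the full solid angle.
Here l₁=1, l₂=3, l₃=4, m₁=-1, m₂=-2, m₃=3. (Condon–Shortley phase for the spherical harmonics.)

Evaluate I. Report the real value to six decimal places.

-0.282095

Checks pass: Σm=0; 8 even; l₃=4∈[2,4].
(2·1+1)(2·3+1)(2·4+1) = 189
Δ: 0! 2! 6! / 9! → 1/252
sum: t=0:+1/36 = 1/36
3j²(1 3 4; 0 0 0) = Δ·Π!·Σ² = 4/63  (sign +1)
sum: t=0:+1/240 = 1/240
3j²(1 3 4; -1 -2 3) = Δ·Π!·Σ² = 1/12  (sign -1)
combine: 4πI² = 189·4/63·1/12 = 1/1
take √, sign -1: I = -0.28209479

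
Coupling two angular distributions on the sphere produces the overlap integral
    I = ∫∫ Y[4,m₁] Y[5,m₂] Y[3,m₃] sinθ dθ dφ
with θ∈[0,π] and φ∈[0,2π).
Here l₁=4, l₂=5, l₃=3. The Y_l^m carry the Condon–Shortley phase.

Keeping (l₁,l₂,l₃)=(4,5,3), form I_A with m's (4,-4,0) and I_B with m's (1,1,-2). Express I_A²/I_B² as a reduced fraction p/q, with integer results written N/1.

Same 4,5,3: normalisation and zero-m 3j drop out of the ratio.
A: Δ: 6! 2! 4! / 13! → 1/180180; sum: t=0:+1/8640 = 1/8640; 3j²(4 5 3; 4 -4 0) = Δ·Π!·Σ² = 28/715  (sign -1)
B: Δ: 6! 2! 4! / 13! → 1/180180; sum: t=2:+1/1152 t=3:−1/432 = -5/3456; 3j²(4 5 3; 1 1 -2) = Δ·Π!·Σ² = 625/36036  (sign +1)
I_A²/I_B² = (28/715)/(625/36036) = 7056/3125

7056/3125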